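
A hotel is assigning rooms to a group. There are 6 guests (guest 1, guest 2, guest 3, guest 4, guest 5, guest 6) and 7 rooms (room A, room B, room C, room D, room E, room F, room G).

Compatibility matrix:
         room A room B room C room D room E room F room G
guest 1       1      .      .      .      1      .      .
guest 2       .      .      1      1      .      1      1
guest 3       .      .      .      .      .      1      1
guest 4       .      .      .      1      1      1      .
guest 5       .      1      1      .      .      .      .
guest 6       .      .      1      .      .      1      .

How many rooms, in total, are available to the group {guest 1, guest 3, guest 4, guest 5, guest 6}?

7

The union of neighbours of {guest 1, guest 3, guest 4, guest 5, guest 6} is {room A, room B, room C, room D, room E, room F, room G}, which has 7 elements.
Since |N(S)| = 7 ≥ |S| = 5, Hall's condition holds for this subset.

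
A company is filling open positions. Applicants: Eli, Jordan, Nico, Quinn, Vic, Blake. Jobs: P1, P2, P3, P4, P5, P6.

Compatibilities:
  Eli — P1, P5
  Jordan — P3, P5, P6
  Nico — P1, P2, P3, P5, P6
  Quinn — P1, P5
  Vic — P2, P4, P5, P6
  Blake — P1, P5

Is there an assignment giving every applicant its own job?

No

The set {Eli, Quinn, Blake} has only 2 neighbours ({P1, P5}), so by Hall's theorem at most 5 of the 6 applicants can be matched.
Hence no matching covers every applicant.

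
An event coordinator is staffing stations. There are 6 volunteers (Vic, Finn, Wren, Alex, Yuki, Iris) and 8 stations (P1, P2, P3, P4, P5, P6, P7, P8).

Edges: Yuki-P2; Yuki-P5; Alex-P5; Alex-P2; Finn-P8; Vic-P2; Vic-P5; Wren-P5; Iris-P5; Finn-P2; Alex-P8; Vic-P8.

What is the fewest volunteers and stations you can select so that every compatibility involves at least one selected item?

The 3 edges Vic–P8, Finn–P2, Wren–P5 form a matching, so any vertex cover needs at least 3 vertices (one per matched edge).
Conversely {P2, P5, P8} meets every edge and has exactly 3 vertices, so 3 is optimal.

3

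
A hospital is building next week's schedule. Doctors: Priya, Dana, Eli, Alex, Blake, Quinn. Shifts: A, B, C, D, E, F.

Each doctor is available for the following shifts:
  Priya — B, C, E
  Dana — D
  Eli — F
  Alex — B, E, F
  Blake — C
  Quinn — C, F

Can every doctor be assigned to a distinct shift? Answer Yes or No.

The set {Eli, Blake, Quinn} has only 2 neighbours ({C, F}), so by Hall's theorem at most 5 of the 6 doctors can be matched.
Hence no matching covers every doctor.

No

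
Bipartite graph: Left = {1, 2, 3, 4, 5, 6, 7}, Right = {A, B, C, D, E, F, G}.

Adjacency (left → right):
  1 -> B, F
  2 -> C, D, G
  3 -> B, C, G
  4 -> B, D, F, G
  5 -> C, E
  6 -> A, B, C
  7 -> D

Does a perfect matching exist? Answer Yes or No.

A valid assignment of size 7: 1–F, 2–G, 3–C, 4–B, 5–E, 6–A, 7–D.
All 7 left vertices are covered.

Yes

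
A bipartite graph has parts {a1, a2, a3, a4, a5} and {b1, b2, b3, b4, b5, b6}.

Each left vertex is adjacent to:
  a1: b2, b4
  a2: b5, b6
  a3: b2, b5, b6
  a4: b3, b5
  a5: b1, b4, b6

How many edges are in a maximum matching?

One maximum matching: a1-b4, a2-b5, a3-b2, a4-b3, a5-b6.
This saturates every left vertex, so 5 is the maximum.

5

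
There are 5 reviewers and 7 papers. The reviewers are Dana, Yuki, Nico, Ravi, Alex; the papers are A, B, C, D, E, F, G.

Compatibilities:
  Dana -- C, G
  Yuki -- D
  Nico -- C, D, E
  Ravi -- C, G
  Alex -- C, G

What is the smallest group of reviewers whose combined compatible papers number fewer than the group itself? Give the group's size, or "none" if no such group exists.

Take S = {Dana, Ravi, Alex}. Its neighbourhood is {C, G}, so |N(S)| = 2 < |S| = 3.
Every subset of size less than 3 has at least as many neighbours as members, so 3 is the minimum.

3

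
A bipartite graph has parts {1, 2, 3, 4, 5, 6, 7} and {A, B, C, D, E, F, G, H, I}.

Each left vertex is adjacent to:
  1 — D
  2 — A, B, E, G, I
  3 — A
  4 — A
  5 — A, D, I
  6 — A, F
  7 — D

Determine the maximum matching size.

5

A valid assignment of size 5: 1→D, 2→G, 3→A, 5→I, 6→F.
The set {1, 3, 4, 7} has only 2 neighbours ({A, D}), so by Hall's theorem at most 5 of the 7 left vertices can be matched.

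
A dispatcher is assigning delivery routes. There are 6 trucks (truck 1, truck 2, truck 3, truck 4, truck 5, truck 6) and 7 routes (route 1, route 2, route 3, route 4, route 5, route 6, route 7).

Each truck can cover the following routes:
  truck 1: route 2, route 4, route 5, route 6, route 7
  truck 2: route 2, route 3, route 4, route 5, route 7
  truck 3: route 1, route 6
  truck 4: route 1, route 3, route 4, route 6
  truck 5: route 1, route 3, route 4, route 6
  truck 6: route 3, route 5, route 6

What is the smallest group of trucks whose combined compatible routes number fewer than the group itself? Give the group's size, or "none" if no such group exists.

none

A matching saturating every truck exists, for instance truck 1→route 7, truck 2→route 2, truck 3→route 1, truck 4→route 3, truck 5→route 4, truck 6→route 6.
By Hall's marriage theorem, this means |N(S)| ≥ |S| for every subset S, so no violating subset exists.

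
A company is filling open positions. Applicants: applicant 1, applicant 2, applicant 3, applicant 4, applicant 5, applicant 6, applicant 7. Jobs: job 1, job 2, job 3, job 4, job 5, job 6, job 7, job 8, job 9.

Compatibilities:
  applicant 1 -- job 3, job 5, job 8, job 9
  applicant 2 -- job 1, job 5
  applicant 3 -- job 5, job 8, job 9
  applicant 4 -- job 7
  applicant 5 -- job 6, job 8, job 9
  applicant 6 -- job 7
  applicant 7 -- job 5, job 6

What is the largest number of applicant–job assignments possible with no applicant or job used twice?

6

For example, pair applicant 1-job 3, applicant 2-job 1, applicant 3-job 5, applicant 4-job 7, applicant 5-job 9, applicant 7-job 6.
The set {applicant 4, applicant 6} has only 1 neighbour ({job 7}), so by Hall's theorem at most 6 of the 7 applicants can be matched.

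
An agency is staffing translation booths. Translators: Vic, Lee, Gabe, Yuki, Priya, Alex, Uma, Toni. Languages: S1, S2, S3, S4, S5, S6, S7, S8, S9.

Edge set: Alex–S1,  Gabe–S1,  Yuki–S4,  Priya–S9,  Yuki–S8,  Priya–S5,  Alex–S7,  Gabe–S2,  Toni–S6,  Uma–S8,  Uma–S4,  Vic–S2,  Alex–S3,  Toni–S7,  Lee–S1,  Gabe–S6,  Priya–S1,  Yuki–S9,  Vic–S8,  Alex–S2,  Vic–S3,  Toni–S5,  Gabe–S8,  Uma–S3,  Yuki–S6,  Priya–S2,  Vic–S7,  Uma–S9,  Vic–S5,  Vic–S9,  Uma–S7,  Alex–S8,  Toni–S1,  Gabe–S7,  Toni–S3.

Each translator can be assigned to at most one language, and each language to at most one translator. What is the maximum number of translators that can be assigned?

A valid assignment of size 8: Vic-S9, Lee-S1, Gabe-S6, Yuki-S4, Priya-S5, Alex-S2, Uma-S3, Toni-S7.
This saturates every translator, so 8 is the maximum.

8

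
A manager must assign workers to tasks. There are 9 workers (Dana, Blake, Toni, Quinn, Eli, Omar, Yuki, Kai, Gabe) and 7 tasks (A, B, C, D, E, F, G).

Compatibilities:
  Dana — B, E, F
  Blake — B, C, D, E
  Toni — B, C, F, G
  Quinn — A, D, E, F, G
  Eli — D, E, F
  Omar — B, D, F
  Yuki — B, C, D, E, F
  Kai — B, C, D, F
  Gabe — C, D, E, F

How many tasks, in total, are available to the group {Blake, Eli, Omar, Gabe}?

5

The union of neighbours of {Blake, Eli, Omar, Gabe} is {B, C, D, E, F}, which has 5 elements.
Since |N(S)| = 5 ≥ |S| = 4, Hall's condition holds for this subset.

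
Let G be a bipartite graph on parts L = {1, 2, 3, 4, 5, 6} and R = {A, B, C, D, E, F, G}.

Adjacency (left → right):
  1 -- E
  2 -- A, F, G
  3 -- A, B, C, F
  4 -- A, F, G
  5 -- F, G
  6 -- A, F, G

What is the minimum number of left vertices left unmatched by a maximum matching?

For example, pair 1→E, 2→A, 3→B, 4→G, 5→F.
The set {2, 4, 5, 6} has only 3 neighbours ({A, F, G}), so by Hall's theorem at most 5 of the 6 left vertices can be matched.
That matches 5 of the 6, leaving 1 unmatched; no matching can do better.

1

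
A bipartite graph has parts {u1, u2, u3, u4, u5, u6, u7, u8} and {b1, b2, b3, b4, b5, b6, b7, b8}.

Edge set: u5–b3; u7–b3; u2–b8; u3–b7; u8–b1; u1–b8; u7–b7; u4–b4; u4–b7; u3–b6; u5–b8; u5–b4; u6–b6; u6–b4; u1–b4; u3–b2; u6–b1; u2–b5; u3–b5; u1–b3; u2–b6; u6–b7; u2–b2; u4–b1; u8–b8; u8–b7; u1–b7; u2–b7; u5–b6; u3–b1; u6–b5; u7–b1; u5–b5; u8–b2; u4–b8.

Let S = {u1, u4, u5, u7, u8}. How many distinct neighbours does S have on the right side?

8

The union of neighbours of {u1, u4, u5, u7, u8} is {b1, b2, b3, b4, b5, b6, b7, b8}, which has 8 elements.
Since |N(S)| = 8 ≥ |S| = 5, Hall's condition holds for this subset.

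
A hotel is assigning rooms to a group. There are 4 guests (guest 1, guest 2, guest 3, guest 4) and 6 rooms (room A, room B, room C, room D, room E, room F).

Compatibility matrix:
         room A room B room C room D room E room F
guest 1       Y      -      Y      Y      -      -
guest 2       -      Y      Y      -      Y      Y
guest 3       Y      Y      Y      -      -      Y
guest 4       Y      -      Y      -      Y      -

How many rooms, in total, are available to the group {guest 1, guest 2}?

6

The union of neighbours of {guest 1, guest 2} is {room A, room B, room C, room D, room E, room F}, which has 6 elements.
Since |N(S)| = 6 ≥ |S| = 2, Hall's condition holds for this subset.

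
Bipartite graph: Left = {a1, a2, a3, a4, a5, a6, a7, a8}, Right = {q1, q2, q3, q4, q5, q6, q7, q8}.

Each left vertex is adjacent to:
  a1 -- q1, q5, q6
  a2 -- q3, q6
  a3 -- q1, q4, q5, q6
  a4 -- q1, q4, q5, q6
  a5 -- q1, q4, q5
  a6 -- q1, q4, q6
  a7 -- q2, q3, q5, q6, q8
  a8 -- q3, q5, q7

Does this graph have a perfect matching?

No

The set {a1, a3, a4, a5, a6} has only 4 neighbours ({q1, q4, q5, q6}), so by Hall's theorem at most 7 of the 8 left vertices can be matched.
Hence no matching covers every left vertex.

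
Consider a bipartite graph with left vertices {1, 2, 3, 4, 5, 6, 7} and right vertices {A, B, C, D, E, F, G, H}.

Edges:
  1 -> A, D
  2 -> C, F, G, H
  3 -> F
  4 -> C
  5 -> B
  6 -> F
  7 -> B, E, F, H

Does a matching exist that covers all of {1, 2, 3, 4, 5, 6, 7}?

The set {3, 6} has only 1 neighbour ({F}), so by Hall's theorem at most 6 of the 7 left vertices can be matched.
Hence no matching covers every left vertex.

No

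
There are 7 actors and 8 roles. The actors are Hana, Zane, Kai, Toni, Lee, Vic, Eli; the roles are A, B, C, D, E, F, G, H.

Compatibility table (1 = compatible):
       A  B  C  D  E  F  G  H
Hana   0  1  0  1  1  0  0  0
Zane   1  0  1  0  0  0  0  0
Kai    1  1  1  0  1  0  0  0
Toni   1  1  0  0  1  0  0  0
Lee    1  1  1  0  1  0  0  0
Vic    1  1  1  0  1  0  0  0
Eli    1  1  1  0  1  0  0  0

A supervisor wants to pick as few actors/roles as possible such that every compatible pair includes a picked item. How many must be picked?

A maximum matching has 5 edges (e.g. Hana–D, Zane–A, Kai–C, Toni–E, Lee–B).
By König's theorem the minimum vertex cover has the same size. One such cover is {Hana, A, B, C, E}.

5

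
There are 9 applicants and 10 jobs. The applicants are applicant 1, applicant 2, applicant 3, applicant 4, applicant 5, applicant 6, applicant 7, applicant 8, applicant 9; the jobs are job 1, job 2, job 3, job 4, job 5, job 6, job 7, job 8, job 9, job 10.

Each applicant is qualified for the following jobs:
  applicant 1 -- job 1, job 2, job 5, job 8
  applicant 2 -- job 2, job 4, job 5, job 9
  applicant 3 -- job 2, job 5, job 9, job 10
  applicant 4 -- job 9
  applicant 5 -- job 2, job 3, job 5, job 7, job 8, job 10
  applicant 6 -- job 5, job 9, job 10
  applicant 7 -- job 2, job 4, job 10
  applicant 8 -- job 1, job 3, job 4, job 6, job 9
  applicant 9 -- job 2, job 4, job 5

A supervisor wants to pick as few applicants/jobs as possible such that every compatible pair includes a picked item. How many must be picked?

The 8 edges applicant 1–job 8, applicant 2–job 4, applicant 3–job 10, applicant 4–job 9, applicant 5–job 7, applicant 6–job 5, applicant 7–job 2, applicant 8–job 1 form a matching, so any vertex cover needs at least 8 vertices (one per matched edge).
Conversely {applicant 1, applicant 5, applicant 8, job 2, job 4, job 5, job 9, job 10} meets every edge and has exactly 8 vertices, so 8 is optimal.

8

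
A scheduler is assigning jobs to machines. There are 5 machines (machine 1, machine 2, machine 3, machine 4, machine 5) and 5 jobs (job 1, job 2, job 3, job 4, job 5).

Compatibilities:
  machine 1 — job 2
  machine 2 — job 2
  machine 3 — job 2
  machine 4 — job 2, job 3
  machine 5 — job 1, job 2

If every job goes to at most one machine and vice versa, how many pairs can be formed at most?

3

One maximum matching: machine 1→job 2, machine 4→job 3, machine 5→job 1.
The set {machine 1, machine 2, machine 3} has only 1 neighbour ({job 2}), so by Hall's theorem at most 3 of the 5 machines can be matched.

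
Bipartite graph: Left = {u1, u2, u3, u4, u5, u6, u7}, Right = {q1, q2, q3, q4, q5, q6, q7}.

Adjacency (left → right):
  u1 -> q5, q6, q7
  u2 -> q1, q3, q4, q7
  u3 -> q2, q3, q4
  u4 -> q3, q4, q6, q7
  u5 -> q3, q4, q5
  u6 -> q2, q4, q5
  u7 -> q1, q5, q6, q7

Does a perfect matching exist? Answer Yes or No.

A valid assignment of size 7: u1-q7, u2-q1, u3-q2, u4-q4, u5-q3, u6-q5, u7-q6.
Every left vertex is matched, so this is a perfect matching.

Yes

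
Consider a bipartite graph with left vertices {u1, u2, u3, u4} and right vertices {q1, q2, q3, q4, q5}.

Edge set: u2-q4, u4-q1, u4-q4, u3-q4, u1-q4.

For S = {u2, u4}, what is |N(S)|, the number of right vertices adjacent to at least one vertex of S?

The union of neighbours of {u2, u4} is {q1, q4}, which has 2 elements.
Since |N(S)| = 2 ≥ |S| = 2, Hall's condition holds for this subset.

2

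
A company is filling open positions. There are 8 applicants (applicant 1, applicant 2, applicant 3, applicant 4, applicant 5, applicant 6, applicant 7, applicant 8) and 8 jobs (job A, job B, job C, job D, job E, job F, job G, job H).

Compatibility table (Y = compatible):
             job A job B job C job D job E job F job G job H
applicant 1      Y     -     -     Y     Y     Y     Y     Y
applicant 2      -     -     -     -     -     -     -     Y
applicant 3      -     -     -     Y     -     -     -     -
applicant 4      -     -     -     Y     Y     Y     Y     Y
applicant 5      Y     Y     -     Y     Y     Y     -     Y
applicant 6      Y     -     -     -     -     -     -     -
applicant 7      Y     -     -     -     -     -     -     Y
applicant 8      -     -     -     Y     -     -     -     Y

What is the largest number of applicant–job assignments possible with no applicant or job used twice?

One maximum matching: applicant 1–job F, applicant 2–job H, applicant 3–job D, applicant 4–job G, applicant 5–job B, applicant 6–job A.
The set {applicant 2, applicant 3, applicant 6, applicant 7, applicant 8} has only 3 neighbours ({job A, job D, job H}), so by Hall's theorem at most 6 of the 8 applicants can be matched.

6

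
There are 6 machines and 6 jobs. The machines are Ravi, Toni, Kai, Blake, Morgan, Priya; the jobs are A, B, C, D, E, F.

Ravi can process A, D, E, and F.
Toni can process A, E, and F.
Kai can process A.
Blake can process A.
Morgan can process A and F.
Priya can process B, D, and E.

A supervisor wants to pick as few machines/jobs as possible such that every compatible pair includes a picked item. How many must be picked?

5

{Ravi, Toni, Morgan, Priya, A} is a vertex cover of size 5: every edge has an endpoint in this set.
No smaller cover exists because Ravi–D, Toni–E, Kai–A, Morgan–F, Priya–B is a matching of size 5, and a cover must include an endpoint of each of these disjoint edges (König's theorem).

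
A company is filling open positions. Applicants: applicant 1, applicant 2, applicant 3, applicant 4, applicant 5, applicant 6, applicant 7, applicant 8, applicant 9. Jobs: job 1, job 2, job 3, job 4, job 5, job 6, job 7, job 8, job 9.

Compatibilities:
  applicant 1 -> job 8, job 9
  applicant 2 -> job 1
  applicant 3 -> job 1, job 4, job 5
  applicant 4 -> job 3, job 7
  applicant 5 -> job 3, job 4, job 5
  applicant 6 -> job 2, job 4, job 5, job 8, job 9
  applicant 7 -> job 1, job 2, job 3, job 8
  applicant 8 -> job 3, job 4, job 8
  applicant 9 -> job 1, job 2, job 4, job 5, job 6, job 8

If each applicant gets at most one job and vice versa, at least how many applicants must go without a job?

0

For example, pair applicant 1-job 8, applicant 2-job 1, applicant 3-job 5, applicant 4-job 7, applicant 5-job 4, applicant 6-job 9, applicant 7-job 2, applicant 8-job 3, applicant 9-job 6.
This saturates every applicant, so 9 is the maximum.
That matches 9 of the 9, leaving 0 unmatched; no matching can do better.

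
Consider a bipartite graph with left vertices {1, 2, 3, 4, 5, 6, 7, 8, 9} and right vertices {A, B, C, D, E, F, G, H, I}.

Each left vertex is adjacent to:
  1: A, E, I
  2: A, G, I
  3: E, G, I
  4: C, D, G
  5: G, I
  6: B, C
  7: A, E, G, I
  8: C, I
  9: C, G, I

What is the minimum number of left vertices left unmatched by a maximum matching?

A valid assignment of size 7: 1-A, 2-I, 3-E, 4-D, 5-G, 6-B, 8-C.
The set {1, 2, 3, 5, 7, 8, 9} has only 5 neighbours ({A, C, E, G, I}), so by Hall's theorem at most 7 of the 9 left vertices can be matched.
That matches 7 of the 9, leaving 2 unmatched; no matching can do better.

2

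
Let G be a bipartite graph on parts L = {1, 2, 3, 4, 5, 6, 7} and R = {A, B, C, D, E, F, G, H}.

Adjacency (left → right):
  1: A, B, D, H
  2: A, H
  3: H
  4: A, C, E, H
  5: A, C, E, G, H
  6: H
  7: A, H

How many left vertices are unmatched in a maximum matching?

2

For example, pair 1-B, 2-A, 3-H, 4-E, 5-G.
The set {2, 3, 6, 7} has only 2 neighbours ({A, H}), so by Hall's theorem at most 5 of the 7 left vertices can be matched.
That matches 5 of the 7, leaving 2 unmatched; no matching can do better.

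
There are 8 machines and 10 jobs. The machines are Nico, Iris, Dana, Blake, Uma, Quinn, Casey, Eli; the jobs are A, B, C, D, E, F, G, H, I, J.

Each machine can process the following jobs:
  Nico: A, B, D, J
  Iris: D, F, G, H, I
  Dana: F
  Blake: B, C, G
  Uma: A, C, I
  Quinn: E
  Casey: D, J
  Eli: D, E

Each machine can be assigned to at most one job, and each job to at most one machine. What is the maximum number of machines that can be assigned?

8

One maximum matching: Nico-B, Iris-G, Dana-F, Blake-C, Uma-I, Quinn-E, Casey-J, Eli-D.
This saturates every machine, so 8 is the maximum.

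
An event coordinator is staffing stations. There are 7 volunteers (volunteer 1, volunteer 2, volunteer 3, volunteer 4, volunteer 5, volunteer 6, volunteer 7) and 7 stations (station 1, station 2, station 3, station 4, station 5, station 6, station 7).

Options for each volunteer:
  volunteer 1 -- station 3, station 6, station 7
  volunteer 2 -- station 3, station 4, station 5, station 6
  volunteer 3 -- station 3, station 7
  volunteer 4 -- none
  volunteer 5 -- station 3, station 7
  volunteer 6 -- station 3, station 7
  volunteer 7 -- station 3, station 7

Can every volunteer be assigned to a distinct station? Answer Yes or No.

The set {volunteer 3, volunteer 4, volunteer 5, volunteer 6, volunteer 7} has only 2 neighbours ({station 3, station 7}), so by Hall's theorem at most 4 of the 7 volunteers can be matched.
Hence no matching covers every volunteer.

No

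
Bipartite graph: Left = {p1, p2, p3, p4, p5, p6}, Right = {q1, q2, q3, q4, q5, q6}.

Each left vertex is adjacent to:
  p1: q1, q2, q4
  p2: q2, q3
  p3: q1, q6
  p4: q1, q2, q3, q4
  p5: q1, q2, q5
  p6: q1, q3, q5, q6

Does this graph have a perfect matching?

One maximum matching: p1-q2, p2-q3, p3-q1, p4-q4, p5-q5, p6-q6.
Every left vertex is matched, so this is a perfect matching.

Yes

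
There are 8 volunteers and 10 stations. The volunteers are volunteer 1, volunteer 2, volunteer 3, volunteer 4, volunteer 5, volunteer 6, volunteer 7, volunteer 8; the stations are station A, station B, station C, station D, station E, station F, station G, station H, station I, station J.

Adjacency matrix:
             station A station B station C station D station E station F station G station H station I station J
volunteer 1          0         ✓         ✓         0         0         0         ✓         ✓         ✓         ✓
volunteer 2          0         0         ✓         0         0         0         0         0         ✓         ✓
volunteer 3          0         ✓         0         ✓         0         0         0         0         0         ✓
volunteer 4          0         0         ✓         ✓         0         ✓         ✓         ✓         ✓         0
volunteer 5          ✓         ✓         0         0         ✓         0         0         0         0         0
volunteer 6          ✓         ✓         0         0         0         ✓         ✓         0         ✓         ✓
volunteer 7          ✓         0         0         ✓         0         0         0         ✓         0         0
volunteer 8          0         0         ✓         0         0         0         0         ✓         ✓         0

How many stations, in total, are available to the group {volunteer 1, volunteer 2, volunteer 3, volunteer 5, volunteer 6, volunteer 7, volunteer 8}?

10

The union of neighbours of {volunteer 1, volunteer 2, volunteer 3, volunteer 5, volunteer 6, volunteer 7, volunteer 8} is {station A, station B, station C, station D, station E, station F, station G, station H, station I, station J}, which has 10 elements.
Since |N(S)| = 10 ≥ |S| = 7, Hall's condition holds for this subset.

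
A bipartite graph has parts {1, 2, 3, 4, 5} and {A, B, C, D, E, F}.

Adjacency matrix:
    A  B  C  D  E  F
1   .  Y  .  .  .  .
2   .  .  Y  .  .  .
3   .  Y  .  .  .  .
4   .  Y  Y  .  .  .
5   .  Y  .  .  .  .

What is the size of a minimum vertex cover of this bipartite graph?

2

The 2 edges 1–B, 2–C form a matching, so any vertex cover needs at least 2 vertices (one per matched edge).
Conversely {B, C} meets every edge and has exactly 2 vertices, so 2 is optimal.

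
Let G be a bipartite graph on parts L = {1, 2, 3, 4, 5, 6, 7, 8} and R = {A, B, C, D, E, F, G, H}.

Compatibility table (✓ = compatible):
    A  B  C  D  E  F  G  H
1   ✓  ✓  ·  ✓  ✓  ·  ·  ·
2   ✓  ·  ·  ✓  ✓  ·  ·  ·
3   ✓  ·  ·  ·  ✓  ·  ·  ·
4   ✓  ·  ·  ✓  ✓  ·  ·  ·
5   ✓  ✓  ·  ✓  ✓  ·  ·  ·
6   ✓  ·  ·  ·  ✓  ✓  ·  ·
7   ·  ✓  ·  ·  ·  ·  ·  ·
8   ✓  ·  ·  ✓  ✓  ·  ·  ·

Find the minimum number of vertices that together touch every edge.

A maximum matching has 5 edges (e.g. 1–B, 2–D, 3–A, 4–E, 6–F).
By König's theorem the minimum vertex cover has the same size. One such cover is {6, A, B, D, E}.

5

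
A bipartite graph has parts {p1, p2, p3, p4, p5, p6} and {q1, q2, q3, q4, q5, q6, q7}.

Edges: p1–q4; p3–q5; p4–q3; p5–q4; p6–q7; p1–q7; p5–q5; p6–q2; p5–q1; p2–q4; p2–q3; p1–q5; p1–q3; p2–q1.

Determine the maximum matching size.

For example, pair p1–q7, p2–q1, p3–q5, p4–q3, p5–q4, p6–q2.
All 6 left vertices are matched, so no larger matching exists.

6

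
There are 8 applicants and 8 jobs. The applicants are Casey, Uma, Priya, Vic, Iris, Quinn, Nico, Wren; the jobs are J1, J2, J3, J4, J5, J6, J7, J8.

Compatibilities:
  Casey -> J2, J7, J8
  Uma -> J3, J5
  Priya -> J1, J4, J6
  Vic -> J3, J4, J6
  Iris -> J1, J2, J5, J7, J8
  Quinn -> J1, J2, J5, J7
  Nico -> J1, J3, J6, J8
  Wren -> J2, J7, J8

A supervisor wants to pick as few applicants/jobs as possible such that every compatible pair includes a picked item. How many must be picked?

The 8 edges Casey–J8, Uma–J3, Priya–J1, Vic–J4, Iris–J2, Quinn–J5, Nico–J6, Wren–J7 form a matching, so any vertex cover needs at least 8 vertices (one per matched edge).
Conversely {Casey, Uma, Priya, Vic, Iris, Quinn, Nico, Wren} meets every edge and has exactly 8 vertices, so 8 is optimal.

8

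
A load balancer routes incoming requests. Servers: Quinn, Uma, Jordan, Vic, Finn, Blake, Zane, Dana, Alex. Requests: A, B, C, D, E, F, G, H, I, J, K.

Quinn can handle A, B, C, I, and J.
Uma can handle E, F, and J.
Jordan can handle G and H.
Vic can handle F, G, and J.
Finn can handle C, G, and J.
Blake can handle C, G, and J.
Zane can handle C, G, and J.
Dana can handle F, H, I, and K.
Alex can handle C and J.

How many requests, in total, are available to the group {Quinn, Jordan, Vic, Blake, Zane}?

The union of neighbours of {Quinn, Jordan, Vic, Blake, Zane} is {A, B, C, F, G, H, I, J}, which has 8 elements.
Since |N(S)| = 8 ≥ |S| = 5, Hall's condition holds for this subset.

8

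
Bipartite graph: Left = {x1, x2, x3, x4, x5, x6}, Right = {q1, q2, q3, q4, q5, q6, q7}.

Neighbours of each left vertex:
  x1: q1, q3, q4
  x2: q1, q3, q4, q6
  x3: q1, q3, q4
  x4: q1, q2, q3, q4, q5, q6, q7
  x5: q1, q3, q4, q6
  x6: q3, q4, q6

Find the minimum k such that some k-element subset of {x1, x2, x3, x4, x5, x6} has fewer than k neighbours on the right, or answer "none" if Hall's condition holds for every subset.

5

Take S = {x1, x2, x3, x5, x6}. Its neighbourhood is {q1, q3, q4, q6}, so |N(S)| = 4 < |S| = 5.
Every subset of size less than 5 has at least as many neighbours as members, so 5 is the minimum.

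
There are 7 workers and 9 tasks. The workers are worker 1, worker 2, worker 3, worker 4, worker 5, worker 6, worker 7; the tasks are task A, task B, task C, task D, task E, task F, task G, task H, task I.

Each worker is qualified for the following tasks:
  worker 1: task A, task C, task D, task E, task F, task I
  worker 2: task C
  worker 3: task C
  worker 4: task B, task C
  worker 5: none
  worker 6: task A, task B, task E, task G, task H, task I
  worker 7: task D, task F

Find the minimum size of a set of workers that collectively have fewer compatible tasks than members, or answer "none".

1

Take S = {worker 5}. Its neighbourhood is {}, so |N(S)| = 0 < |S| = 1.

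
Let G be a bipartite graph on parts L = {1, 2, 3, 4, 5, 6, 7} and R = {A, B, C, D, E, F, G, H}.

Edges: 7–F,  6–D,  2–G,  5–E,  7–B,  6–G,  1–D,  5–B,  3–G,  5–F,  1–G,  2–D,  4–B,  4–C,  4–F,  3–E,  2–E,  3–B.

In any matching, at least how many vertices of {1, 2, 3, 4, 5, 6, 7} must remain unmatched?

1

A valid assignment of size 6: 1-D, 2-E, 3-B, 4-C, 5-F, 6-G.
The set {1, 2, 3, 5, 6, 7} has only 5 neighbours ({B, D, E, F, G}), so by Hall's theorem at most 6 of the 7 left vertices can be matched.
That matches 6 of the 7, leaving 1 unmatched; no matching can do better.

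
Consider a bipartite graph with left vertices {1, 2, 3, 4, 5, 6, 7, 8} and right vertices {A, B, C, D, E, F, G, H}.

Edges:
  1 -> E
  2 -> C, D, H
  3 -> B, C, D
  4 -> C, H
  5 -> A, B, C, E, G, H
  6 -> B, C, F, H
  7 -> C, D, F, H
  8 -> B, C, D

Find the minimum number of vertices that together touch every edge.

{1, 5, B, C, D, F, H} is a vertex cover of size 7: every edge has an endpoint in this set.
No smaller cover exists because 1–E, 2–D, 3–C, 4–H, 5–G, 6–B, 7–F is a matching of size 7, and a cover must include an endpoint of each of these disjoint edges (König's theorem).

7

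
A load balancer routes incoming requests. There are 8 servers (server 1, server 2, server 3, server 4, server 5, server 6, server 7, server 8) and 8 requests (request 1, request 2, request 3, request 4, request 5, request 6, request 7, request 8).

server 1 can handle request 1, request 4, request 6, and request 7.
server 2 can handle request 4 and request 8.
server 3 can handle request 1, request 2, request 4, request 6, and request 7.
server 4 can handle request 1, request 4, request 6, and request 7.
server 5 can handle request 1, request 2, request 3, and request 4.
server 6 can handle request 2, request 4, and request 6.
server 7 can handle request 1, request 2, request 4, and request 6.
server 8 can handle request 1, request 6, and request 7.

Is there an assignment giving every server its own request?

The set {server 1, server 3, server 4, server 6, server 7, server 8} has only 5 neighbours ({request 1, request 2, request 4, request 6, request 7}), so by Hall's theorem at most 7 of the 8 servers can be matched.
Hence no matching covers every server.

No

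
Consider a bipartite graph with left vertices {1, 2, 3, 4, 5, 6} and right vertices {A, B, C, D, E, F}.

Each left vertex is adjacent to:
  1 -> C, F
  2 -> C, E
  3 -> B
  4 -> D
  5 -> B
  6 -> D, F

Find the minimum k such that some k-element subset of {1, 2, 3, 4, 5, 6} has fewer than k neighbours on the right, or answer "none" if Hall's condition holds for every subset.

Take S = {3, 5}. Its neighbourhood is {B}, so |N(S)| = 1 < |S| = 2.
No single vertex violates Hall's condition since each has at least one neighbour, so 2 is the minimum.

2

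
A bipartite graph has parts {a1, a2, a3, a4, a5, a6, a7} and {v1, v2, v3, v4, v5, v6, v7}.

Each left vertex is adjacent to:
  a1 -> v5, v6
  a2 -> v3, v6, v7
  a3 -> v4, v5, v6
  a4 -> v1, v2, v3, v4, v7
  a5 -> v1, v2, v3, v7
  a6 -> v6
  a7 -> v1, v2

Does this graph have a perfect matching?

One maximum matching: a1→v5, a2→v3, a3→v4, a4→v1, a5→v7, a6→v6, a7→v2.
Every left vertex is matched, so this is a perfect matching.

Yes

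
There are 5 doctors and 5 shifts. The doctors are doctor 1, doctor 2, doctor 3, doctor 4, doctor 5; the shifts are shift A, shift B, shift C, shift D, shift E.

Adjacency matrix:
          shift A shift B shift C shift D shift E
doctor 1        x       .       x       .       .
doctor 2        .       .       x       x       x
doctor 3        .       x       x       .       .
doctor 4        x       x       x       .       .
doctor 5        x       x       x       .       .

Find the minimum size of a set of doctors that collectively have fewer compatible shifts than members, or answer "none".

Take S = {doctor 1, doctor 3, doctor 4, doctor 5}. Its neighbourhood is {shift A, shift B, shift C}, so |N(S)| = 3 < |S| = 4.
Every subset of size less than 4 has at least as many neighbours as members, so 4 is the minimum.

4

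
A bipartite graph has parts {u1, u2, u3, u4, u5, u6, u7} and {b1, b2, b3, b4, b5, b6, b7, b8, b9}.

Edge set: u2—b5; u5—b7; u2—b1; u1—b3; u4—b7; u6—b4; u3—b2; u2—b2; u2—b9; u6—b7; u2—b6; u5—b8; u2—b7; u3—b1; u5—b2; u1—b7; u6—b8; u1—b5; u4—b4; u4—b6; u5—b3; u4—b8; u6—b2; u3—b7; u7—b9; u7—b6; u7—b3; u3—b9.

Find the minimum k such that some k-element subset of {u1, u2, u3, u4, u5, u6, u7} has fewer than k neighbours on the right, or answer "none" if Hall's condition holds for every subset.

none

A matching saturating every left vertex exists, for instance u1→b5, u2→b1, u3→b2, u4→b6, u5→b8, u6→b7, u7→b3.
By Hall's marriage theorem, this means |N(S)| ≥ |S| for every subset S, so no violating subset exists.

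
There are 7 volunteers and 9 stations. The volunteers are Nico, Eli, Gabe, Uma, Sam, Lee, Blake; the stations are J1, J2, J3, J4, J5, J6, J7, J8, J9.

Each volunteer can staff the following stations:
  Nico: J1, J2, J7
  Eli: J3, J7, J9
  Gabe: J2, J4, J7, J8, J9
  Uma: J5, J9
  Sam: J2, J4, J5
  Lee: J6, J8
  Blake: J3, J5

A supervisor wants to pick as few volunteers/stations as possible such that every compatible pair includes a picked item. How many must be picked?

{Nico, Eli, Gabe, Uma, Sam, Lee, Blake} is a vertex cover of size 7: every edge has an endpoint in this set.
No smaller cover exists because Nico–J1, Eli–J7, Gabe–J2, Uma–J9, Sam–J5, Lee–J6, Blake–J3 is a matching of size 7, and a cover must include an endpoint of each of these disjoint edges (König's theorem).

7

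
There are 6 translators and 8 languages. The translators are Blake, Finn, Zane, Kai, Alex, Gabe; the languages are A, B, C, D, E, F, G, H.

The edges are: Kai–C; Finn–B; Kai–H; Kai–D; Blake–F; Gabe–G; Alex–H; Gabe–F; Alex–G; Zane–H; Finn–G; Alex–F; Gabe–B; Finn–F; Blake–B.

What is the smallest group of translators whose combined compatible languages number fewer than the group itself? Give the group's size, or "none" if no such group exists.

Take S = {Blake, Finn, Zane, Alex, Gabe}. Its neighbourhood is {B, F, G, H}, so |N(S)| = 4 < |S| = 5.
Every subset of size less than 5 has at least as many neighbours as members, so 5 is the minimum.

5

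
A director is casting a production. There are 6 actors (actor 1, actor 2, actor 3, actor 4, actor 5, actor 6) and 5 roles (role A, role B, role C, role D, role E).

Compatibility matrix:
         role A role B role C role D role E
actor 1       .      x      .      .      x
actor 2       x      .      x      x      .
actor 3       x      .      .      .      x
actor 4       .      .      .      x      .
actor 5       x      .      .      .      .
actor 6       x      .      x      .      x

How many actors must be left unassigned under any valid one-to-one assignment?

1

A valid assignment of size 5: actor 1-role B, actor 2-role C, actor 3-role E, actor 4-role D, actor 5-role A.
The set {actor 2, actor 3, actor 4, actor 5, actor 6} has only 4 neighbours ({role A, role C, role D, role E}), so by Hall's theorem at most 5 of the 6 actors can be matched.
That matches 5 of the 6, leaving 1 unmatched; no matching can do better.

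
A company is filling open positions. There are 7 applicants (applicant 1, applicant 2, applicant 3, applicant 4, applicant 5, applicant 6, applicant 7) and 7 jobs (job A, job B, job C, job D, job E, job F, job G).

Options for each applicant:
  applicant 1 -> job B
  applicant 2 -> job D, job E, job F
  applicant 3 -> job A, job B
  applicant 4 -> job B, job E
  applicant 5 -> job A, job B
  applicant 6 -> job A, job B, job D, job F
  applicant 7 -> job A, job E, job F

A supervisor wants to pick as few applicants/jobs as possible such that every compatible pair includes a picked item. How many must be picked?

{job A, job B, job D, job E, job F} is a vertex cover of size 5: every edge has an endpoint in this set.
No smaller cover exists because applicant 1–job B, applicant 2–job D, applicant 3–job A, applicant 4–job E, applicant 6–job F is a matching of size 5, and a cover must include an endpoint of each of these disjoint edges (König's theorem).

5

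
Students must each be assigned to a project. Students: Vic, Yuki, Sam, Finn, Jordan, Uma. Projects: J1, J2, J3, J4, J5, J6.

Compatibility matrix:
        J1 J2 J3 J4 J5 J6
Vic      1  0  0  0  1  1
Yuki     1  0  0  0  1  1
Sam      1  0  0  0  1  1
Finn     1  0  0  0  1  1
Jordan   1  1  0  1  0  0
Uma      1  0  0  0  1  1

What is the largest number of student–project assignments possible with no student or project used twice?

For example, pair Vic→J1, Yuki→J5, Sam→J6, Jordan→J4.
The set {Vic, Yuki, Sam, Finn, Uma} has only 3 neighbours ({J1, J5, J6}), so by Hall's theorem at most 4 of the 6 students can be matched.

4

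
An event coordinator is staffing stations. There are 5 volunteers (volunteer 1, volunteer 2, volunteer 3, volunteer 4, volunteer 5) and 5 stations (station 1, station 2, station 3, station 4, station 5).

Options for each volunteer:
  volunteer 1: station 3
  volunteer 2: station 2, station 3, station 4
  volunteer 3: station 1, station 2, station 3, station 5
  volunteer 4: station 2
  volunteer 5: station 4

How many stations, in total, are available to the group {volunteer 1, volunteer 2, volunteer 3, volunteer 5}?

The union of neighbours of {volunteer 1, volunteer 2, volunteer 3, volunteer 5} is {station 1, station 2, station 3, station 4, station 5}, which has 5 elements.
Since |N(S)| = 5 ≥ |S| = 4, Hall's condition holds for this subset.

5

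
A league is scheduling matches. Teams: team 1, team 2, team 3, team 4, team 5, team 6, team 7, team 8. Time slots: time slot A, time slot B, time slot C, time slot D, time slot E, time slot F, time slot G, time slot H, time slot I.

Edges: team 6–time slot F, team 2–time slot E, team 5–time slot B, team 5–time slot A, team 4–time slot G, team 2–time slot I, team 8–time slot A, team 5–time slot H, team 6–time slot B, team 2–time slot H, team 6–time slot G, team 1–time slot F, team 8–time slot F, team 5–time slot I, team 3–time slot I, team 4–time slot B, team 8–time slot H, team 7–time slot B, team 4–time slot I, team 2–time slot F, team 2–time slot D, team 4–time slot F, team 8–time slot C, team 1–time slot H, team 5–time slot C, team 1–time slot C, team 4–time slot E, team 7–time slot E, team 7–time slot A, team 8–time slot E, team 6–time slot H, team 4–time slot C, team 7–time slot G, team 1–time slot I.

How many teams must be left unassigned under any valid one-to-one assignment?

One maximum matching: team 1–time slot F, team 2–time slot H, team 3–time slot I, team 4–time slot E, team 5–time slot A, team 6–time slot G, team 7–time slot B, team 8–time slot C.
This saturates every team, so 8 is the maximum.
That matches 8 of the 8, leaving 0 unmatched; no matching can do better.

0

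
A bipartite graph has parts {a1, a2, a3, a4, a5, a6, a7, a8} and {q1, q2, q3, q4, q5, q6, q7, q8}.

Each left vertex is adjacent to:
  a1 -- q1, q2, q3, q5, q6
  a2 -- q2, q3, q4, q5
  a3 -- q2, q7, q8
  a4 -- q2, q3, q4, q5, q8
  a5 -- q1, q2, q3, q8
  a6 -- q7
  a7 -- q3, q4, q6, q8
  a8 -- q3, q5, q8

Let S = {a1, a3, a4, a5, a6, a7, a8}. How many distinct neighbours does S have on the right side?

8

The union of neighbours of {a1, a3, a4, a5, a6, a7, a8} is {q1, q2, q3, q4, q5, q6, q7, q8}, which has 8 elements.
Since |N(S)| = 8 ≥ |S| = 7, Hall's condition holds for this subset.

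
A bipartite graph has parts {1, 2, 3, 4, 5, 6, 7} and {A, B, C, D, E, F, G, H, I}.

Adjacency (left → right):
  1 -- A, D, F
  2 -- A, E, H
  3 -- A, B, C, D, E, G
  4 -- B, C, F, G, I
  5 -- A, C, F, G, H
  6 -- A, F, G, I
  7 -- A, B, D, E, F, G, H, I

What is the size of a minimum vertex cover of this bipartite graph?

7

The 7 edges 1–F, 2–H, 3–E, 4–B, 5–A, 6–I, 7–G form a matching, so any vertex cover needs at least 7 vertices (one per matched edge).
Conversely {1, 2, 3, 4, 5, 6, 7} meets every edge and has exactly 7 vertices, so 7 is optimal.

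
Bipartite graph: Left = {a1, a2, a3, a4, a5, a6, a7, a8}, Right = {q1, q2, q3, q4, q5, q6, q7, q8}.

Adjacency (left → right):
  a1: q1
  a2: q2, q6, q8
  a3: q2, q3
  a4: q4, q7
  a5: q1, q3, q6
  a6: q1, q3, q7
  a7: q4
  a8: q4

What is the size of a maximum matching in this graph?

7

For example, pair a1-q1, a2-q8, a3-q2, a4-q7, a5-q6, a6-q3, a7-q4.
The set {a7, a8} has only 1 neighbour ({q4}), so by Hall's theorem at most 7 of the 8 left vertices can be matched.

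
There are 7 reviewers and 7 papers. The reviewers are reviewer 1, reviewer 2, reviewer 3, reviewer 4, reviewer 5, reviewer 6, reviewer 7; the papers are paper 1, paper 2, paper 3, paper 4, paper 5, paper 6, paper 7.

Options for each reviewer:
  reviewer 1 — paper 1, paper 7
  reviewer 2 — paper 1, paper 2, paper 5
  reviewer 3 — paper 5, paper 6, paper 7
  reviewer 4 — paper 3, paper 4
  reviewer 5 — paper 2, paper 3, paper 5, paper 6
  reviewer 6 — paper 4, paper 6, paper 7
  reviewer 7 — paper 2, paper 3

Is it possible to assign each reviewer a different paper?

A valid assignment of size 7: reviewer 1→paper 1, reviewer 2→paper 5, reviewer 3→paper 7, reviewer 4→paper 3, reviewer 5→paper 6, reviewer 6→paper 4, reviewer 7→paper 2.
Every reviewer is matched, so this is a perfect matching.

Yes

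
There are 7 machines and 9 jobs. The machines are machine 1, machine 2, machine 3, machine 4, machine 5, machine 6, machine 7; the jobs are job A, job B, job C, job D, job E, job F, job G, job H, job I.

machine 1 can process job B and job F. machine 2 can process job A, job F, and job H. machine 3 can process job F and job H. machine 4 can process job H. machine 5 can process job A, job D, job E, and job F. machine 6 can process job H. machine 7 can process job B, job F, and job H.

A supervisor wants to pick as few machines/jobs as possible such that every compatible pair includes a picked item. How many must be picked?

A maximum matching has 5 edges (e.g. machine 1–job B, machine 2–job A, machine 3–job F, machine 4–job H, machine 5–job D).
By König's theorem the minimum vertex cover has the same size. One such cover is {machine 2, machine 5, job B, job F, job H}.

5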